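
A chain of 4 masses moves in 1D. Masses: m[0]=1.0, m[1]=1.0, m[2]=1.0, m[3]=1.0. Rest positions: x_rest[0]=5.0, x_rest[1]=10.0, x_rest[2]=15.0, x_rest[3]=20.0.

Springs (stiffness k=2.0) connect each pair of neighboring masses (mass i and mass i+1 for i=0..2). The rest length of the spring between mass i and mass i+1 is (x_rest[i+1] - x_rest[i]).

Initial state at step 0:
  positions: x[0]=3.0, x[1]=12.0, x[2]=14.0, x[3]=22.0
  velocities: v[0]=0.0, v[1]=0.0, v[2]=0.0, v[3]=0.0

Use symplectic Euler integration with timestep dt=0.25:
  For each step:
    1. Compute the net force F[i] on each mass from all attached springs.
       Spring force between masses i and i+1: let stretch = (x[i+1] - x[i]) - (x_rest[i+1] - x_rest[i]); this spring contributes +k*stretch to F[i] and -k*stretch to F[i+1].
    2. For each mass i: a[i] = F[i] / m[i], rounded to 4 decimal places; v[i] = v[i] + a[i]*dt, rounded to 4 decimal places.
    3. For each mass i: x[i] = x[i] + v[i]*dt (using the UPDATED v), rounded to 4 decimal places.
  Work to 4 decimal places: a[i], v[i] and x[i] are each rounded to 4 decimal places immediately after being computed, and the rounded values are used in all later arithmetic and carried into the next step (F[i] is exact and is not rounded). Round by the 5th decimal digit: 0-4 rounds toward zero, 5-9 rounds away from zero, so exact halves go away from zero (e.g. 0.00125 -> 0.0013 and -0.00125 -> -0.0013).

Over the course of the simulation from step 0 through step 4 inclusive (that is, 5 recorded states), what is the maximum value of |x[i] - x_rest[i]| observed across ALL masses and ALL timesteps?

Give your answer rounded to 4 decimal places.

Step 0: x=[3.0000 12.0000 14.0000 22.0000] v=[0.0000 0.0000 0.0000 0.0000]
Step 1: x=[3.5000 11.1250 14.7500 21.6250] v=[2.0000 -3.5000 3.0000 -1.5000]
Step 2: x=[4.3281 9.7500 15.9063 21.0156] v=[3.3125 -5.5000 4.6250 -2.4375]
Step 3: x=[5.2090 8.4668 16.9317 20.3926] v=[3.5235 -5.1328 4.1015 -2.4922]
Step 4: x=[5.8721 7.8345 17.3316 19.9619] v=[2.6524 -2.5293 1.5995 -1.7227]
Max displacement = 2.3316

Answer: 2.3316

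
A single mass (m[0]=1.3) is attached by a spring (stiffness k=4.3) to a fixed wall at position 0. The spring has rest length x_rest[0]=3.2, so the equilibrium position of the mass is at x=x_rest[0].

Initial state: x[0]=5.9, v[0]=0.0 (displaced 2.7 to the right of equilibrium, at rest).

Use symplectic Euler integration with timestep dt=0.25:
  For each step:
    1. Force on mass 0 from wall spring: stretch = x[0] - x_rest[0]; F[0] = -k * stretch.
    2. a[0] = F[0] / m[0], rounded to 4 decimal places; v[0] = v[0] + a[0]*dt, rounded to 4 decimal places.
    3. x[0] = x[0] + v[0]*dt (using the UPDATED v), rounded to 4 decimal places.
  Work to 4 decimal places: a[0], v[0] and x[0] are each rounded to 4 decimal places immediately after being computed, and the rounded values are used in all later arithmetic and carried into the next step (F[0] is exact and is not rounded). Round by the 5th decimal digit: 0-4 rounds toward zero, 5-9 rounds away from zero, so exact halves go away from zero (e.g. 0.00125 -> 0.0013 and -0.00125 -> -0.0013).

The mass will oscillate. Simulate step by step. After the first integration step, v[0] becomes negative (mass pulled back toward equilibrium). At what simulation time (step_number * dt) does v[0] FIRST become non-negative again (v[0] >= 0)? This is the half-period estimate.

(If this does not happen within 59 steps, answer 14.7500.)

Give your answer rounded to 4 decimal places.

Answer: 1.7500

Derivation:
Step 0: x=[5.9000] v=[0.0000]
Step 1: x=[5.3418] v=[-2.2327]
Step 2: x=[4.3409] v=[-4.0038]
Step 3: x=[3.1041] v=[-4.9472]
Step 4: x=[1.8871] v=[-4.8679]
Step 5: x=[0.9416] v=[-3.7822]
Step 6: x=[0.4629] v=[-1.9147]
Step 7: x=[0.5501] v=[0.3487]
First v>=0 after going negative at step 7, time=1.7500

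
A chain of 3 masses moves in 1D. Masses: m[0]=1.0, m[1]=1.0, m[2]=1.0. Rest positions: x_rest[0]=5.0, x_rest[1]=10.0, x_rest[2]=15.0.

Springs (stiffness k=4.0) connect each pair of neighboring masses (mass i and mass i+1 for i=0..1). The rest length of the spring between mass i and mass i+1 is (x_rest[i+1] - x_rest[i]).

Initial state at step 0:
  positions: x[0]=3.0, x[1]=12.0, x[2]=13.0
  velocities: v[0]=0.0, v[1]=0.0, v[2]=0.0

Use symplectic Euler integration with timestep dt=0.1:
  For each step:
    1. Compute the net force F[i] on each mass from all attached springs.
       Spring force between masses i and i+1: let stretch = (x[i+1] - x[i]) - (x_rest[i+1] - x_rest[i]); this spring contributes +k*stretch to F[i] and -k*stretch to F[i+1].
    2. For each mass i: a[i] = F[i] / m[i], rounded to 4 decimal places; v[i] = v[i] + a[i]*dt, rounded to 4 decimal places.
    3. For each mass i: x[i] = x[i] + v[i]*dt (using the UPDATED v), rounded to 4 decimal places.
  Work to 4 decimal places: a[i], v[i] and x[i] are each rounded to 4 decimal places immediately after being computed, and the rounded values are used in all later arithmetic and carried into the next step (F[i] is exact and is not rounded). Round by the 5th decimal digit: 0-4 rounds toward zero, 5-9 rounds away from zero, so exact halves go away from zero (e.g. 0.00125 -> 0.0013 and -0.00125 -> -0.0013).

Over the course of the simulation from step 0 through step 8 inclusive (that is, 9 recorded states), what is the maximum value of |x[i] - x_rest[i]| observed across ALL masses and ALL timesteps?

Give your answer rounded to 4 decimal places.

Answer: 3.3295

Derivation:
Step 0: x=[3.0000 12.0000 13.0000] v=[0.0000 0.0000 0.0000]
Step 1: x=[3.1600 11.6800 13.1600] v=[1.6000 -3.2000 1.6000]
Step 2: x=[3.4608 11.0784 13.4608] v=[3.0080 -6.0160 3.0080]
Step 3: x=[3.8663 10.2674 13.8663] v=[4.0550 -8.1101 4.0550]
Step 4: x=[4.3278 9.3443 14.3278] v=[4.6154 -9.2310 4.6154]
Step 5: x=[4.7900 8.4199 14.7900] v=[4.6220 -9.2442 4.6220]
Step 6: x=[5.1974 7.6051 15.1974] v=[4.0740 -8.1481 4.0740]
Step 7: x=[5.5011 6.9977 15.5011] v=[3.0371 -6.0743 3.0371]
Step 8: x=[5.6647 6.6705 15.6647] v=[1.6357 -3.2716 1.6357]
Max displacement = 3.3295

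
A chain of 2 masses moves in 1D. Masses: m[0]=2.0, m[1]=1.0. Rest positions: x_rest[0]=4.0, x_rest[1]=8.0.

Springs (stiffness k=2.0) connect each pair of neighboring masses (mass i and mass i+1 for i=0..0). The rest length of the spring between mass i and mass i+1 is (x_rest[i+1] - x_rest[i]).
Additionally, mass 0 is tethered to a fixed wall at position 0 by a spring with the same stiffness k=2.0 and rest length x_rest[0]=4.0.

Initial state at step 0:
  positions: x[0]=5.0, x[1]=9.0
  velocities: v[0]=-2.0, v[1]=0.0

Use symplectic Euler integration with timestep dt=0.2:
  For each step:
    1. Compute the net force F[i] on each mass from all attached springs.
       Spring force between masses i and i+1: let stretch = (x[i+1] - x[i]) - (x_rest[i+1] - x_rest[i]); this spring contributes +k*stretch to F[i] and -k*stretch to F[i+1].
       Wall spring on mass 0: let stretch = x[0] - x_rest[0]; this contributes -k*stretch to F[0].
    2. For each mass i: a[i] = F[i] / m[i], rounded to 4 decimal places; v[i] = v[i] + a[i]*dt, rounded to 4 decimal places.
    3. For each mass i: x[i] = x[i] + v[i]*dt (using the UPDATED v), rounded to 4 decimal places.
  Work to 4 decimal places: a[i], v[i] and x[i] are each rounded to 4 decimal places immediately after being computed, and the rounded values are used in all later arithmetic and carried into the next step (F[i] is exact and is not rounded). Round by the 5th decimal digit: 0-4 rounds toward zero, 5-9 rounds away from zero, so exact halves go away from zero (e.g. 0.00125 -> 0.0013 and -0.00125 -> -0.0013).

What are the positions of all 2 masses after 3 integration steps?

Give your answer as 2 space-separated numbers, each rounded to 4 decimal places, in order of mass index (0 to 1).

Answer: 3.6998 8.8616

Derivation:
Step 0: x=[5.0000 9.0000] v=[-2.0000 0.0000]
Step 1: x=[4.5600 9.0000] v=[-2.2000 0.0000]
Step 2: x=[4.1152 8.9648] v=[-2.2240 -0.1760]
Step 3: x=[3.6998 8.8616] v=[-2.0771 -0.5158]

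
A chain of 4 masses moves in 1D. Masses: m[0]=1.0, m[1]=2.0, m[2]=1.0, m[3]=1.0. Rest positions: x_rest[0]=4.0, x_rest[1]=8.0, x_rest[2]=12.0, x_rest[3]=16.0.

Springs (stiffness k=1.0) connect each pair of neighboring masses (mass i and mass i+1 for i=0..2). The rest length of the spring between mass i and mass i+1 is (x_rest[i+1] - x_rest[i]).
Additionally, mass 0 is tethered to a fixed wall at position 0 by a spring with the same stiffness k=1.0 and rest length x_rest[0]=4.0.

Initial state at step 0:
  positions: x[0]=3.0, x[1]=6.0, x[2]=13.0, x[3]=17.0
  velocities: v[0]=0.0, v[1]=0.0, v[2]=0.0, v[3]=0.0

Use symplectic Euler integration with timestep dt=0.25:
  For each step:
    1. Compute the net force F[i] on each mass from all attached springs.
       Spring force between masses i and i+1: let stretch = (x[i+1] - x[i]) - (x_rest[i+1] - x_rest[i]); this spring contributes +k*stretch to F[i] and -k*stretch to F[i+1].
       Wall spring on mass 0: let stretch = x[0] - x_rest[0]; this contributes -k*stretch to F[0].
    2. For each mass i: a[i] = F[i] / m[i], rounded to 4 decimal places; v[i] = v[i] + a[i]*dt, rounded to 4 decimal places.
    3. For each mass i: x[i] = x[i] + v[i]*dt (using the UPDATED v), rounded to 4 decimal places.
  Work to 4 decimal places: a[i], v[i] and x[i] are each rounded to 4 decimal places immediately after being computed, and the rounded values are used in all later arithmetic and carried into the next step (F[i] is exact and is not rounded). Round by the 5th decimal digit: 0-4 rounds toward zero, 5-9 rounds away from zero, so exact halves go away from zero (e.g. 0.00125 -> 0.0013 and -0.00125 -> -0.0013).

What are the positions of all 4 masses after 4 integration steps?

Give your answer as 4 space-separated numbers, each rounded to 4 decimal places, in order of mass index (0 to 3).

Answer: 3.1047 7.0591 11.5563 16.8425

Derivation:
Step 0: x=[3.0000 6.0000 13.0000 17.0000] v=[0.0000 0.0000 0.0000 0.0000]
Step 1: x=[3.0000 6.1250 12.8125 17.0000] v=[0.0000 0.5000 -0.7500 0.0000]
Step 2: x=[3.0078 6.3613 12.4688 16.9883] v=[0.0313 0.9453 -1.3750 -0.0469]
Step 3: x=[3.0372 6.6837 12.0258 16.9441] v=[0.1177 1.2896 -1.7720 -0.1768]
Step 4: x=[3.1047 7.0591 11.5563 16.8425] v=[0.2700 1.5016 -1.8780 -0.4064]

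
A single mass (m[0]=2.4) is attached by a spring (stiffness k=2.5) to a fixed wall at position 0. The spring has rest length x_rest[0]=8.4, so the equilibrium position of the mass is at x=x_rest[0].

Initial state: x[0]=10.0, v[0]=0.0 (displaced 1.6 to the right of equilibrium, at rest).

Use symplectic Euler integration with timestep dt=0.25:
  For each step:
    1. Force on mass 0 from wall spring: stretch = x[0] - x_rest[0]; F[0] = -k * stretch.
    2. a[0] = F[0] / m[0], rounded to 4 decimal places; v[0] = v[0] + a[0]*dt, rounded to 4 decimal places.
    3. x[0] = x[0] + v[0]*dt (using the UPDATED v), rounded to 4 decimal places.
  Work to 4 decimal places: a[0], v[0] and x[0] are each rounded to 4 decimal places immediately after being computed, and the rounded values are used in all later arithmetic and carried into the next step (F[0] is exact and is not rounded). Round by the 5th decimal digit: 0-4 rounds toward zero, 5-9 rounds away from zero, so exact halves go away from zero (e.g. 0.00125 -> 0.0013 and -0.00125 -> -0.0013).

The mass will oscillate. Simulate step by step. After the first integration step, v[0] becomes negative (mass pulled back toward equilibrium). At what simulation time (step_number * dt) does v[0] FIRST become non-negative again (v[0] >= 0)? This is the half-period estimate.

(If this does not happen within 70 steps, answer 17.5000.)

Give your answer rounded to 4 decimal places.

Step 0: x=[10.0000] v=[0.0000]
Step 1: x=[9.8958] v=[-0.4167]
Step 2: x=[9.6943] v=[-0.8062]
Step 3: x=[9.4085] v=[-1.1433]
Step 4: x=[9.0570] v=[-1.4059]
Step 5: x=[8.6628] v=[-1.5770]
Step 6: x=[8.2514] v=[-1.6455]
Step 7: x=[7.8497] v=[-1.6068]
Step 8: x=[7.4838] v=[-1.4635]
Step 9: x=[7.1776] v=[-1.2249]
Step 10: x=[6.9510] v=[-0.9066]
Step 11: x=[6.8187] v=[-0.5293]
Step 12: x=[6.7893] v=[-0.1175]
Step 13: x=[6.8648] v=[0.3020]
First v>=0 after going negative at step 13, time=3.2500

Answer: 3.2500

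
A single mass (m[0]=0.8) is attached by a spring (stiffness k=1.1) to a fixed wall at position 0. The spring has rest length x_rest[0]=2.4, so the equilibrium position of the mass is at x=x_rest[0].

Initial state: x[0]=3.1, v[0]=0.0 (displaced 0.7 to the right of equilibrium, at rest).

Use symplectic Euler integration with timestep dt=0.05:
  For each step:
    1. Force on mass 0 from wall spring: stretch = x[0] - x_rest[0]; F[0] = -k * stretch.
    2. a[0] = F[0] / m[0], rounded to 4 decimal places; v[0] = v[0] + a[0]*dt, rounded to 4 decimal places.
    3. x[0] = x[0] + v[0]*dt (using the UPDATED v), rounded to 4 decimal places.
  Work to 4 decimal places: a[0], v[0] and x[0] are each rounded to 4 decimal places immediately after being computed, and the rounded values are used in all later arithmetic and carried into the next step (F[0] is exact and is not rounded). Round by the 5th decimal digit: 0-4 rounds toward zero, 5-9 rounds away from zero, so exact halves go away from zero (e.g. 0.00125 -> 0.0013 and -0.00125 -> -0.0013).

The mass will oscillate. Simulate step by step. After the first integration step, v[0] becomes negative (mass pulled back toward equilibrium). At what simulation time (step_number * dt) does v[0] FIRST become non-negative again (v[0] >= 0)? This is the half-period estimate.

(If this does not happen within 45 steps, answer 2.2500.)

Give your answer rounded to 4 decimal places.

Answer: 2.2500

Derivation:
Step 0: x=[3.1000] v=[0.0000]
Step 1: x=[3.0976] v=[-0.0481]
Step 2: x=[3.0928] v=[-0.0961]
Step 3: x=[3.0856] v=[-0.1437]
Step 4: x=[3.0761] v=[-0.1908]
Step 5: x=[3.0642] v=[-0.2373]
Step 6: x=[3.0501] v=[-0.2830]
Step 7: x=[3.0337] v=[-0.3277]
Step 8: x=[3.0151] v=[-0.3713]
Step 9: x=[2.9944] v=[-0.4136]
Step 10: x=[2.9717] v=[-0.4545]
Step 11: x=[2.9470] v=[-0.4938]
Step 12: x=[2.9204] v=[-0.5314]
Step 13: x=[2.8920] v=[-0.5672]
Step 14: x=[2.8620] v=[-0.6010]
Step 15: x=[2.8304] v=[-0.6328]
Step 16: x=[2.7973] v=[-0.6624]
Step 17: x=[2.7628] v=[-0.6897]
Step 18: x=[2.7271] v=[-0.7146]
Step 19: x=[2.6902] v=[-0.7371]
Step 20: x=[2.6523] v=[-0.7571]
Step 21: x=[2.6136] v=[-0.7744]
Step 22: x=[2.5741] v=[-0.7891]
Step 23: x=[2.5340] v=[-0.8011]
Step 24: x=[2.4935] v=[-0.8103]
Step 25: x=[2.4527] v=[-0.8167]
Step 26: x=[2.4117] v=[-0.8203]
Step 27: x=[2.3706] v=[-0.8211]
Step 28: x=[2.3296] v=[-0.8191]
Step 29: x=[2.2889] v=[-0.8143]
Step 30: x=[2.2486] v=[-0.8067]
Step 31: x=[2.2088] v=[-0.7963]
Step 32: x=[2.1696] v=[-0.7832]
Step 33: x=[2.1312] v=[-0.7674]
Step 34: x=[2.0938] v=[-0.7489]
Step 35: x=[2.0574] v=[-0.7279]
Step 36: x=[2.0222] v=[-0.7043]
Step 37: x=[1.9883] v=[-0.6783]
Step 38: x=[1.9558] v=[-0.6500]
Step 39: x=[1.9248] v=[-0.6195]
Step 40: x=[1.8955] v=[-0.5868]
Step 41: x=[1.8679] v=[-0.5521]
Step 42: x=[1.8421] v=[-0.5155]
Step 43: x=[1.8182] v=[-0.4771]
Step 44: x=[1.7963] v=[-0.4371]
Step 45: x=[1.7765] v=[-0.3956]
v[0] did not become non-negative within 45 steps; using fallback time=2.2500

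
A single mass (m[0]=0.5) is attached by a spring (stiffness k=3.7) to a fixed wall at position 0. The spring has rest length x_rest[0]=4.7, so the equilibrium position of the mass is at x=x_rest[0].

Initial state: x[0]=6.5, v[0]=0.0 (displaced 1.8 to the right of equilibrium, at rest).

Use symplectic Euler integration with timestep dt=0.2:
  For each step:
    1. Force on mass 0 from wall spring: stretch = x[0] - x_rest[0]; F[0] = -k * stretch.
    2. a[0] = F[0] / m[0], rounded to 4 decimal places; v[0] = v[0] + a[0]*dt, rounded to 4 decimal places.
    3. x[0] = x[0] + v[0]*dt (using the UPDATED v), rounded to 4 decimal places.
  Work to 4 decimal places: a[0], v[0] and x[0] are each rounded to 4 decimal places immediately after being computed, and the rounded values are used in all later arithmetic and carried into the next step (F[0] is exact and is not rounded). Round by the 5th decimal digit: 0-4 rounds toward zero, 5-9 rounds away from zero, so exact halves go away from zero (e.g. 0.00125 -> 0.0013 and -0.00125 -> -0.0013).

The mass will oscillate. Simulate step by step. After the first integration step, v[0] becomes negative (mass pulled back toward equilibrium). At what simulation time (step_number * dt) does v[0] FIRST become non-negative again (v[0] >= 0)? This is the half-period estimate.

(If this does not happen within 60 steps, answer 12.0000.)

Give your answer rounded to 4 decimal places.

Answer: 1.2000

Derivation:
Step 0: x=[6.5000] v=[0.0000]
Step 1: x=[5.9672] v=[-2.6640]
Step 2: x=[5.0593] v=[-4.5395]
Step 3: x=[4.0450] v=[-5.0713]
Step 4: x=[3.2246] v=[-4.1019]
Step 5: x=[2.8409] v=[-1.9183]
Step 6: x=[3.0075] v=[0.8332]
First v>=0 after going negative at step 6, time=1.2000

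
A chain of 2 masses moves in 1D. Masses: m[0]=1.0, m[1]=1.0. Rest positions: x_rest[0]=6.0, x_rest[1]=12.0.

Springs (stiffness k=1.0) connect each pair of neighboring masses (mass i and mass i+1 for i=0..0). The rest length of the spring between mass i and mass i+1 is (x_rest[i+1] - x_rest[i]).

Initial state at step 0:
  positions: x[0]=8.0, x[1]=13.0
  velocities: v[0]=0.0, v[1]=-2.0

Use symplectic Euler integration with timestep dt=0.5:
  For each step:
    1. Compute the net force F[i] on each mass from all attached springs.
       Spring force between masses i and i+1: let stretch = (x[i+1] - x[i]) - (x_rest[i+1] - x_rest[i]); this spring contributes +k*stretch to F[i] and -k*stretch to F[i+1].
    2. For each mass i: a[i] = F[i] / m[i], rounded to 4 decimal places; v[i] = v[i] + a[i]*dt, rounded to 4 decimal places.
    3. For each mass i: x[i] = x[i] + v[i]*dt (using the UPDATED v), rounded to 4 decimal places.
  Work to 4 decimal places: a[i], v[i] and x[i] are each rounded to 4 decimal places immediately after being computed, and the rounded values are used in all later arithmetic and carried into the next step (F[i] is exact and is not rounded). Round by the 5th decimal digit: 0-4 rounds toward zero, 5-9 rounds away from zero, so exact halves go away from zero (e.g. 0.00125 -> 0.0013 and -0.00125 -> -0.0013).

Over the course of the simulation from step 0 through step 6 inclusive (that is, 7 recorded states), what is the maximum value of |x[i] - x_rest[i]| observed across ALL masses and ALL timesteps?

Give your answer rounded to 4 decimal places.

Answer: 2.2109

Derivation:
Step 0: x=[8.0000 13.0000] v=[0.0000 -2.0000]
Step 1: x=[7.7500 12.2500] v=[-0.5000 -1.5000]
Step 2: x=[7.1250 11.8750] v=[-1.2500 -0.7500]
Step 3: x=[6.1875 11.8125] v=[-1.8750 -0.1250]
Step 4: x=[5.1563 11.8438] v=[-2.0625 0.0625]
Step 5: x=[4.2969 11.7032] v=[-1.7188 -0.2813]
Step 6: x=[3.7891 11.2110] v=[-1.0157 -0.9845]
Max displacement = 2.2109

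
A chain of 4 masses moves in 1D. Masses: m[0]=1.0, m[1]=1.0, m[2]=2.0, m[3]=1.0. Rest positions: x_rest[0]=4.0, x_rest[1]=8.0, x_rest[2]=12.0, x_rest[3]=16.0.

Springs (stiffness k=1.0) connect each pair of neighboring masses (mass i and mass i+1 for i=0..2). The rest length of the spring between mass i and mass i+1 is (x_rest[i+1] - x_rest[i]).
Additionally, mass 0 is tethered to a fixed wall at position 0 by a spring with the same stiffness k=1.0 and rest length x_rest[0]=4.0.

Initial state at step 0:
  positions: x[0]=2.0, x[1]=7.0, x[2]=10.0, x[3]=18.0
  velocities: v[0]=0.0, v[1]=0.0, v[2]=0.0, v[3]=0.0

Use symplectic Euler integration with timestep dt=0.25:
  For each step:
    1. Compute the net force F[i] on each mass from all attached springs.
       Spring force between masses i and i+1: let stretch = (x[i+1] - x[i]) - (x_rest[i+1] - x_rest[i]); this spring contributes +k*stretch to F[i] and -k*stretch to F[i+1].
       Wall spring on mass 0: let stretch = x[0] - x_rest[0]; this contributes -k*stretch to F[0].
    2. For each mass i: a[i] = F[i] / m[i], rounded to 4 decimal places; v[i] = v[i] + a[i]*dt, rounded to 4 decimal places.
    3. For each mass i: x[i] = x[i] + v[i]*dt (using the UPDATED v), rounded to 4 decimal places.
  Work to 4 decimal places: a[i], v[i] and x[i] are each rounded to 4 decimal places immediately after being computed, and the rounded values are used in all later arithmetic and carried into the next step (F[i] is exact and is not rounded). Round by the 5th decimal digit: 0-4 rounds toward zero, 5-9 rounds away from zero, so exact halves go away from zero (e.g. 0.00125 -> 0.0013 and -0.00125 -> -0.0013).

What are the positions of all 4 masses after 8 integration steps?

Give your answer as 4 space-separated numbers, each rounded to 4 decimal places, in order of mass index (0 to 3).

Step 0: x=[2.0000 7.0000 10.0000 18.0000] v=[0.0000 0.0000 0.0000 0.0000]
Step 1: x=[2.1875 6.8750 10.1563 17.7500] v=[0.7500 -0.5000 0.6250 -1.0000]
Step 2: x=[2.5313 6.6621 10.4473 17.2754] v=[1.3750 -0.8516 1.1641 -1.8984]
Step 3: x=[2.9750 6.4276 10.8334 16.6241] v=[1.7749 -0.9380 1.5445 -2.6054]
Step 4: x=[3.4486 6.2527 11.2628 15.8608] v=[1.8943 -0.6997 1.7176 -3.0531]
Step 5: x=[3.8819 6.2157 11.6793 15.0602] v=[1.7332 -0.1482 1.6661 -3.2026]
Step 6: x=[4.2185 6.3743 12.0308 14.2983] v=[1.3462 0.6343 1.4058 -3.0478]
Step 7: x=[4.4261 6.7517 12.2764 13.6446] v=[0.8305 1.5095 0.9822 -2.6147]
Step 8: x=[4.5025 7.3290 12.3921 13.1554] v=[0.3054 2.3093 0.4626 -1.9568]

Answer: 4.5025 7.3290 12.3921 13.1554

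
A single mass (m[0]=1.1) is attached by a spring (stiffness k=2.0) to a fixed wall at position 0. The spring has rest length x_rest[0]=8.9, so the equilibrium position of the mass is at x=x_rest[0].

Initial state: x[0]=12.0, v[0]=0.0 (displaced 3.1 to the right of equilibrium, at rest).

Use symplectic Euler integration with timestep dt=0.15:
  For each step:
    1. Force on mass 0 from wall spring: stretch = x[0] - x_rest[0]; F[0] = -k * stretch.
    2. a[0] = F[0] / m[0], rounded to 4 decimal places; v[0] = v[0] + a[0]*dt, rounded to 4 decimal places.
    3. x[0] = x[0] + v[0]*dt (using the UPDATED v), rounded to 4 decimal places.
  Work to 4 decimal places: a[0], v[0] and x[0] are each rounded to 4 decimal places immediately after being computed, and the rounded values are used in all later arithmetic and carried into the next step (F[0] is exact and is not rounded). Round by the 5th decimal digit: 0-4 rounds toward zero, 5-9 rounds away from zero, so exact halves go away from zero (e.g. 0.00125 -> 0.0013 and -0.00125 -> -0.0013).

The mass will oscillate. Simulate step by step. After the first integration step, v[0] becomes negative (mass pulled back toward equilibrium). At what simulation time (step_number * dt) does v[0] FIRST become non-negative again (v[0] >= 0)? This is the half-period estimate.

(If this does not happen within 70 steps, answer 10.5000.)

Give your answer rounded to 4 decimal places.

Step 0: x=[12.0000] v=[0.0000]
Step 1: x=[11.8732] v=[-0.8455]
Step 2: x=[11.6247] v=[-1.6564]
Step 3: x=[11.2648] v=[-2.3995]
Step 4: x=[10.8081] v=[-3.0444]
Step 5: x=[10.2734] v=[-3.5648]
Step 6: x=[9.6825] v=[-3.9394]
Step 7: x=[9.0596] v=[-4.1528]
Step 8: x=[8.4302] v=[-4.1963]
Step 9: x=[7.8200] v=[-4.0682]
Step 10: x=[7.2539] v=[-3.7737]
Step 11: x=[6.7552] v=[-3.3248]
Step 12: x=[6.3442] v=[-2.7399]
Step 13: x=[6.0378] v=[-2.0429]
Step 14: x=[5.8485] v=[-1.2623]
Step 15: x=[5.7840] v=[-0.4301]
Step 16: x=[5.8470] v=[0.4197]
First v>=0 after going negative at step 16, time=2.4000

Answer: 2.4000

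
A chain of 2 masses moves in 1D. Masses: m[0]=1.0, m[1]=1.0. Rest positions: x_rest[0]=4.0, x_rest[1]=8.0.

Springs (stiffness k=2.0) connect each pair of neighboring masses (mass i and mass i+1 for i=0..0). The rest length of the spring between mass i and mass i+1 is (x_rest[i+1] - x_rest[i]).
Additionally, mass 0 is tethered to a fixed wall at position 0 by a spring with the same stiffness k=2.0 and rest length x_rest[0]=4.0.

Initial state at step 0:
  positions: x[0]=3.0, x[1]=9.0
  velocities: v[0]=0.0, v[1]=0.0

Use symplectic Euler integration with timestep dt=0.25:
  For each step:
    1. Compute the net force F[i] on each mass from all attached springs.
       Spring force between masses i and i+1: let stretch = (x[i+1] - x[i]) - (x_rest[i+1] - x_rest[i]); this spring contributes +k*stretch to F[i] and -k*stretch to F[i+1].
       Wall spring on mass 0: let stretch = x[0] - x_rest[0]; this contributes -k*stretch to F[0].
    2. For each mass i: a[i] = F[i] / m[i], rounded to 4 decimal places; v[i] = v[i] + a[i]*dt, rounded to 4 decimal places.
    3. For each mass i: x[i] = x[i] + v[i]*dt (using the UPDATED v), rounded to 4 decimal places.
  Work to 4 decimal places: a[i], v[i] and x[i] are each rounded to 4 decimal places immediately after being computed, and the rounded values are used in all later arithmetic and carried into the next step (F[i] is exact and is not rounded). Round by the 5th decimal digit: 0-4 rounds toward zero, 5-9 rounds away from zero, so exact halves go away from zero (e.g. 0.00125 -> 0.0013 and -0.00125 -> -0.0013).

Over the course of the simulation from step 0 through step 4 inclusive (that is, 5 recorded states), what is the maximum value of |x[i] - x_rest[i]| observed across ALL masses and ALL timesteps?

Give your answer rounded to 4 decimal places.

Step 0: x=[3.0000 9.0000] v=[0.0000 0.0000]
Step 1: x=[3.3750 8.7500] v=[1.5000 -1.0000]
Step 2: x=[4.0000 8.3281] v=[2.5000 -1.6875]
Step 3: x=[4.6660 7.8652] v=[2.6641 -1.8516]
Step 4: x=[5.1487 7.5024] v=[1.9307 -1.4512]
Max displacement = 1.1487

Answer: 1.1487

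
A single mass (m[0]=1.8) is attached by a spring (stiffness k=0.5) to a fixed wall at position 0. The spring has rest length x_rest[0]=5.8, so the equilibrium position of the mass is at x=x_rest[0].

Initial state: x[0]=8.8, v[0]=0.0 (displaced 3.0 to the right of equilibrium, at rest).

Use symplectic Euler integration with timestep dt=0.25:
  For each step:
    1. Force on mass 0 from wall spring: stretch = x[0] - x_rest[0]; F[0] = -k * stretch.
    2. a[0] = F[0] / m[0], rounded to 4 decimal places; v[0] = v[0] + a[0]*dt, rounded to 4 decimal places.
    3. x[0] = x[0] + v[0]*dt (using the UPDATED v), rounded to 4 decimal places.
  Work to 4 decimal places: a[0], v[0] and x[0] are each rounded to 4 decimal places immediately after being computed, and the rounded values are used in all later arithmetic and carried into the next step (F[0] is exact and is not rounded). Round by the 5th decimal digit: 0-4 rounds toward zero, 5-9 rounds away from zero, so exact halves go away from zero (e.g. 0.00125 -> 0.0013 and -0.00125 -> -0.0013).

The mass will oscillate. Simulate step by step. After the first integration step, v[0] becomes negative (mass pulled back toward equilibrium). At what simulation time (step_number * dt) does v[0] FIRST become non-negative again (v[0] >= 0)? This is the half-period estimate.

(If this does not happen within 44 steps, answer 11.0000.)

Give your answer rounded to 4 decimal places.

Step 0: x=[8.8000] v=[0.0000]
Step 1: x=[8.7479] v=[-0.2083]
Step 2: x=[8.6447] v=[-0.4130]
Step 3: x=[8.4921] v=[-0.6106]
Step 4: x=[8.2927] v=[-0.7976]
Step 5: x=[8.0500] v=[-0.9707]
Step 6: x=[7.7683] v=[-1.1270]
Step 7: x=[7.4524] v=[-1.2637]
Step 8: x=[7.1078] v=[-1.3785]
Step 9: x=[6.7405] v=[-1.4693]
Step 10: x=[6.3569] v=[-1.5346]
Step 11: x=[5.9636] v=[-1.5733]
Step 12: x=[5.5674] v=[-1.5847]
Step 13: x=[5.1753] v=[-1.5686]
Step 14: x=[4.7940] v=[-1.5252]
Step 15: x=[4.4302] v=[-1.4554]
Step 16: x=[4.0901] v=[-1.3603]
Step 17: x=[3.7797] v=[-1.2416]
Step 18: x=[3.5044] v=[-1.1013]
Step 19: x=[3.2689] v=[-0.9419]
Step 20: x=[3.0774] v=[-0.7661]
Step 21: x=[2.9332] v=[-0.5770]
Step 22: x=[2.8387] v=[-0.3779]
Step 23: x=[2.7956] v=[-0.1723]
Step 24: x=[2.8047] v=[0.0364]
First v>=0 after going negative at step 24, time=6.0000

Answer: 6.0000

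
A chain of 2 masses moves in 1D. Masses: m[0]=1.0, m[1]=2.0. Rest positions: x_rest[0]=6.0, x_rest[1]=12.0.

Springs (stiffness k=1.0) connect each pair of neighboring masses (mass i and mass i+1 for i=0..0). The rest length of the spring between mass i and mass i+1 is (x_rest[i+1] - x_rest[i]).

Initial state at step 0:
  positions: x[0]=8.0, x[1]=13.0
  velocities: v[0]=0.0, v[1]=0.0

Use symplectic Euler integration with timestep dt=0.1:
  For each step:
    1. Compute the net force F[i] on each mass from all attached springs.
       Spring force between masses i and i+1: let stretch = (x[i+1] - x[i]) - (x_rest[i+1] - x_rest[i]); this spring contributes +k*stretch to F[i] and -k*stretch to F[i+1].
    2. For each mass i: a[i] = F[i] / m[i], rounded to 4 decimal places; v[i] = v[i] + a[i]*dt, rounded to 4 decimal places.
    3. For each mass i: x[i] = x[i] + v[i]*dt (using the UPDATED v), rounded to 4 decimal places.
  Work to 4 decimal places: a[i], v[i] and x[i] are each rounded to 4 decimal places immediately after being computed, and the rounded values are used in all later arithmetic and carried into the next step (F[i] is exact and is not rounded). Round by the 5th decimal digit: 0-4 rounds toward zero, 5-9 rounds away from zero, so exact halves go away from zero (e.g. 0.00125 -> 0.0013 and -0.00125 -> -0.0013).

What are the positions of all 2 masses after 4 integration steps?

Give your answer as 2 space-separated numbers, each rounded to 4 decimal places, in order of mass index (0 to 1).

Answer: 7.9023 13.0489

Derivation:
Step 0: x=[8.0000 13.0000] v=[0.0000 0.0000]
Step 1: x=[7.9900 13.0050] v=[-0.1000 0.0500]
Step 2: x=[7.9702 13.0149] v=[-0.1985 0.0993]
Step 3: x=[7.9408 13.0296] v=[-0.2940 0.1471]
Step 4: x=[7.9023 13.0489] v=[-0.3851 0.1927]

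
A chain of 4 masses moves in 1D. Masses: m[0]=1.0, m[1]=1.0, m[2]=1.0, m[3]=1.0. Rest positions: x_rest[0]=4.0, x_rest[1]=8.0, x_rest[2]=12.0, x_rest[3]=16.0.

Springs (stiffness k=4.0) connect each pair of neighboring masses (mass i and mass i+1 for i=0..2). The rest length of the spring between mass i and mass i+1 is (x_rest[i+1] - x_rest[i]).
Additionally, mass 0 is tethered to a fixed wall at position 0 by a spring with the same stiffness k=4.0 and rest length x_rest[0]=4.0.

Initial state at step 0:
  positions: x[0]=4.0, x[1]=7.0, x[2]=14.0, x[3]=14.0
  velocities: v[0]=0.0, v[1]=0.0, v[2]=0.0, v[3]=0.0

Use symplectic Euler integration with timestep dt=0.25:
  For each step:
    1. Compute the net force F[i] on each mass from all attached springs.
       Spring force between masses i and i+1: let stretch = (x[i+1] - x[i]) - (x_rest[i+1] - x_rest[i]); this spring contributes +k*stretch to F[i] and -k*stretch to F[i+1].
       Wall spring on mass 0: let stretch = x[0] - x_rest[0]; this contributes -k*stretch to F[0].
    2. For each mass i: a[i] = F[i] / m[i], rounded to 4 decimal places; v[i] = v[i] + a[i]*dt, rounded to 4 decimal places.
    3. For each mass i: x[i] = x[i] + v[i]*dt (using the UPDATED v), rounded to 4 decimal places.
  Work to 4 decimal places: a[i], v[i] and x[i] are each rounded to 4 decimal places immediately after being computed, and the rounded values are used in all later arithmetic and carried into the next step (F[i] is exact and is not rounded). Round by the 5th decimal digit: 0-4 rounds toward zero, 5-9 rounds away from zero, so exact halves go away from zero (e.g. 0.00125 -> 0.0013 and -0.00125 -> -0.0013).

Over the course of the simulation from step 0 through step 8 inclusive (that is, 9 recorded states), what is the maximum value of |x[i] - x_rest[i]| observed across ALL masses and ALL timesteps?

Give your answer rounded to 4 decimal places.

Step 0: x=[4.0000 7.0000 14.0000 14.0000] v=[0.0000 0.0000 0.0000 0.0000]
Step 1: x=[3.7500 8.0000 12.2500 15.0000] v=[-1.0000 4.0000 -7.0000 4.0000]
Step 2: x=[3.6250 9.0000 10.1250 16.3125] v=[-0.5000 4.0000 -8.5000 5.2500]
Step 3: x=[3.9375 8.9375 9.2656 17.0781] v=[1.2500 -0.2500 -3.4375 3.0625]
Step 4: x=[4.5156 7.7070 10.2773 16.8906] v=[2.3125 -4.9219 4.0469 -0.7500]
Step 5: x=[4.7627 6.3213 12.2998 16.0498] v=[0.9883 -5.5430 8.0899 -3.3633]
Step 6: x=[4.2088 6.0405 13.7652 15.2715] v=[-2.2158 -1.1231 5.8614 -3.1133]
Step 7: x=[3.0606 7.2330 13.6760 15.1166] v=[-4.5929 4.7699 -0.3570 -0.6196]
Step 8: x=[2.1903 8.9931 12.3362 15.6016] v=[-3.4811 7.0405 -5.3594 1.9398]
Max displacement = 2.7344

Answer: 2.7344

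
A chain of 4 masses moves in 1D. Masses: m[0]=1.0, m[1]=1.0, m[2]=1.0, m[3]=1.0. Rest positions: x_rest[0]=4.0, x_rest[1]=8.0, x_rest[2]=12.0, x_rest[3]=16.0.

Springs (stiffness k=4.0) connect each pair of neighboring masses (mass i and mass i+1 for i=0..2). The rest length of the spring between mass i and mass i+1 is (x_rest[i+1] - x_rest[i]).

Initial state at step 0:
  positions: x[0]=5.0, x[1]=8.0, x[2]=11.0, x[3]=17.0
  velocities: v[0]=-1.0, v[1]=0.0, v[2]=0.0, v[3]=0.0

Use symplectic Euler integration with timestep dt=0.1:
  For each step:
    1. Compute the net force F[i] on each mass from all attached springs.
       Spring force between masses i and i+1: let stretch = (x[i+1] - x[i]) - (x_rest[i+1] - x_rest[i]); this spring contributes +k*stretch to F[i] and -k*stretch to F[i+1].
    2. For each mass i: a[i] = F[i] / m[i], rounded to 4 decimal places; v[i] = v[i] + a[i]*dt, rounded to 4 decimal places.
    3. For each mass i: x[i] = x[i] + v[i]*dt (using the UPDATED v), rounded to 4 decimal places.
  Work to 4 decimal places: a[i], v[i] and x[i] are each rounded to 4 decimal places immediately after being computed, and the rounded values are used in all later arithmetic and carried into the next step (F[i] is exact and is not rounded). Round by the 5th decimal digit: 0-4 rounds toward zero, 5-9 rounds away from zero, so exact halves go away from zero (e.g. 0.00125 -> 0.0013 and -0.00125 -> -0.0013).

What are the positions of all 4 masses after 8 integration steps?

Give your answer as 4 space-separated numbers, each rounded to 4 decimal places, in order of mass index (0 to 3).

Answer: 3.3771 8.1677 13.1989 15.4566

Derivation:
Step 0: x=[5.0000 8.0000 11.0000 17.0000] v=[-1.0000 0.0000 0.0000 0.0000]
Step 1: x=[4.8600 8.0000 11.1200 16.9200] v=[-1.4000 0.0000 1.2000 -0.8000]
Step 2: x=[4.6856 7.9992 11.3472 16.7680] v=[-1.7440 -0.0080 2.2720 -1.5200]
Step 3: x=[4.4837 7.9998 11.6573 16.5592] v=[-2.0186 0.0058 3.1011 -2.0883]
Step 4: x=[4.2625 8.0060 12.0172 16.3143] v=[-2.2122 0.0624 3.5989 -2.4491]
Step 5: x=[4.0310 8.0230 12.3885 16.0575] v=[-2.3148 0.1695 3.7133 -2.5679]
Step 6: x=[3.7992 8.0549 12.7320 15.8140] v=[-2.3180 0.3189 3.4347 -2.4355]
Step 7: x=[3.5776 8.1037 13.0117 15.6072] v=[-2.2157 0.4875 2.7967 -2.0683]
Step 8: x=[3.3771 8.1677 13.1989 15.4566] v=[-2.0053 0.6403 1.8717 -1.5065]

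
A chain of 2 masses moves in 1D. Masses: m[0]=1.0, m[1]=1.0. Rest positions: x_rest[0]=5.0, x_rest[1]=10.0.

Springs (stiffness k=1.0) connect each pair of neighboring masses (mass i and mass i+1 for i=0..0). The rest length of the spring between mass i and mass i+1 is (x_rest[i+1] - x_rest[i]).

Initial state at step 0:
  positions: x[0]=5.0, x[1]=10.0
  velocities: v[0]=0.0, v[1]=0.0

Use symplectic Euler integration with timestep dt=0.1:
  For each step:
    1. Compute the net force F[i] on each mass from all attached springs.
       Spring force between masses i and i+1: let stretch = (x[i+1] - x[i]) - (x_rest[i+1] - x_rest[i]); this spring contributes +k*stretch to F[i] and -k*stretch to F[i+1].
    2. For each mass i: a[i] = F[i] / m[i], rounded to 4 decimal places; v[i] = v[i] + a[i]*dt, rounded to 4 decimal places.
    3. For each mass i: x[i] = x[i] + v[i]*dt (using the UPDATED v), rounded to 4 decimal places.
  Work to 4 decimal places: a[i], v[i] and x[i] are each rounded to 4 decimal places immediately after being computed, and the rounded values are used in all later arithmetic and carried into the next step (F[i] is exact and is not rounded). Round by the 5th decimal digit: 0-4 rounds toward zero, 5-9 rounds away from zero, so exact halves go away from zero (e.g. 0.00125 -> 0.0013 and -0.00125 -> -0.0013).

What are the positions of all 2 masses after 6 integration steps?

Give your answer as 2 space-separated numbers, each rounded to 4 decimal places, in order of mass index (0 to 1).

Step 0: x=[5.0000 10.0000] v=[0.0000 0.0000]
Step 1: x=[5.0000 10.0000] v=[0.0000 0.0000]
Step 2: x=[5.0000 10.0000] v=[0.0000 0.0000]
Step 3: x=[5.0000 10.0000] v=[0.0000 0.0000]
Step 4: x=[5.0000 10.0000] v=[0.0000 0.0000]
Step 5: x=[5.0000 10.0000] v=[0.0000 0.0000]
Step 6: x=[5.0000 10.0000] v=[0.0000 0.0000]

Answer: 5.0000 10.0000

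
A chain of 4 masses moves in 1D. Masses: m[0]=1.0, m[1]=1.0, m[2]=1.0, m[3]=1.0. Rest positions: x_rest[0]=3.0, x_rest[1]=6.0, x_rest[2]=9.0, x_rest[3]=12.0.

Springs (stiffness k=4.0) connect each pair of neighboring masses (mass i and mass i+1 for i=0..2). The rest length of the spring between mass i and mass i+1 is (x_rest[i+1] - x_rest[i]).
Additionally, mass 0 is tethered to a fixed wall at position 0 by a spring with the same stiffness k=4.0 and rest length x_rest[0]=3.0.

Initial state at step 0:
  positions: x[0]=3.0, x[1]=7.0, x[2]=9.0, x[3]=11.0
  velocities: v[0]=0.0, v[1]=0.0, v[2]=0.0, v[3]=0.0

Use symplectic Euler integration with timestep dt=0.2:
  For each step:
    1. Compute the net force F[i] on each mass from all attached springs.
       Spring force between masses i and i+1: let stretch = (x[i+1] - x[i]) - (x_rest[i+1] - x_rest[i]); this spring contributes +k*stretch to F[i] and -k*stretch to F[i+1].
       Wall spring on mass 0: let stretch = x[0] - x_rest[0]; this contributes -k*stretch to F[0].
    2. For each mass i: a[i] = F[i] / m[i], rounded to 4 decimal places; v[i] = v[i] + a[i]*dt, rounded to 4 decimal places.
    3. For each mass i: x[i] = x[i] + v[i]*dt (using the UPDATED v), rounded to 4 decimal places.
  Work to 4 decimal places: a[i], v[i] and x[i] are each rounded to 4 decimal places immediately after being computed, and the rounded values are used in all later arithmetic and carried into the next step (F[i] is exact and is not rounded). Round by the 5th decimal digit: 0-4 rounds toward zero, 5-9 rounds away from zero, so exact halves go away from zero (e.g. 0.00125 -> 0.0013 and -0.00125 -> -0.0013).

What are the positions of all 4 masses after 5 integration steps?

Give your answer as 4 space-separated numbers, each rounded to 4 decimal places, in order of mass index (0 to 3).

Step 0: x=[3.0000 7.0000 9.0000 11.0000] v=[0.0000 0.0000 0.0000 0.0000]
Step 1: x=[3.1600 6.6800 9.0000 11.1600] v=[0.8000 -1.6000 0.0000 0.8000]
Step 2: x=[3.3776 6.1680 8.9744 11.4544] v=[1.0880 -2.5600 -0.1280 1.4720]
Step 3: x=[3.5012 5.6586 8.8966 11.8320] v=[0.6182 -2.5472 -0.3891 1.8880]
Step 4: x=[3.4098 5.3221 8.7704 12.2199] v=[-0.4568 -1.6827 -0.6312 1.9397]
Step 5: x=[3.0788 5.2313 8.6444 12.5359] v=[-1.6548 -0.4539 -0.6302 1.5801]

Answer: 3.0788 5.2313 8.6444 12.5359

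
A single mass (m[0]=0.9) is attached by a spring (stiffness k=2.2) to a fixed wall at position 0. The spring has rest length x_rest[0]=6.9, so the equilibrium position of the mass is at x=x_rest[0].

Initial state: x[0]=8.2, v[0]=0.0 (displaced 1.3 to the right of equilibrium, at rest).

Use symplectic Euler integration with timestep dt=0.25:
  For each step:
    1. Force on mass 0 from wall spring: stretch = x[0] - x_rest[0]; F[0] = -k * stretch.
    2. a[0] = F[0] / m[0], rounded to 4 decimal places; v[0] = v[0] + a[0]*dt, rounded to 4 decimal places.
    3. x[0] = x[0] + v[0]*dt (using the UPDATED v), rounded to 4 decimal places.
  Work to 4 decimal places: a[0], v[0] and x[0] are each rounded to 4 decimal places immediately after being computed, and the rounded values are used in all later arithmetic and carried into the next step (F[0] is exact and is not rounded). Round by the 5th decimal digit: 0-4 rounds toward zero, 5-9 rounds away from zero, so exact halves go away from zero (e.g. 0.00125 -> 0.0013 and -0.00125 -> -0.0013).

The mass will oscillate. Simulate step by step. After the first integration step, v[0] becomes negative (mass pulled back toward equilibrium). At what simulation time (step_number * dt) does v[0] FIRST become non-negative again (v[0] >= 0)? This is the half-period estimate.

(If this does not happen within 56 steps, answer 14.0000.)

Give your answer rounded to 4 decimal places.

Step 0: x=[8.2000] v=[0.0000]
Step 1: x=[8.0014] v=[-0.7945]
Step 2: x=[7.6345] v=[-1.4676]
Step 3: x=[7.1554] v=[-1.9165]
Step 4: x=[6.6373] v=[-2.0726]
Step 5: x=[6.1593] v=[-1.9121]
Step 6: x=[5.7944] v=[-1.4595]
Step 7: x=[5.5984] v=[-0.7839]
Step 8: x=[5.6013] v=[0.0115]
First v>=0 after going negative at step 8, time=2.0000

Answer: 2.0000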